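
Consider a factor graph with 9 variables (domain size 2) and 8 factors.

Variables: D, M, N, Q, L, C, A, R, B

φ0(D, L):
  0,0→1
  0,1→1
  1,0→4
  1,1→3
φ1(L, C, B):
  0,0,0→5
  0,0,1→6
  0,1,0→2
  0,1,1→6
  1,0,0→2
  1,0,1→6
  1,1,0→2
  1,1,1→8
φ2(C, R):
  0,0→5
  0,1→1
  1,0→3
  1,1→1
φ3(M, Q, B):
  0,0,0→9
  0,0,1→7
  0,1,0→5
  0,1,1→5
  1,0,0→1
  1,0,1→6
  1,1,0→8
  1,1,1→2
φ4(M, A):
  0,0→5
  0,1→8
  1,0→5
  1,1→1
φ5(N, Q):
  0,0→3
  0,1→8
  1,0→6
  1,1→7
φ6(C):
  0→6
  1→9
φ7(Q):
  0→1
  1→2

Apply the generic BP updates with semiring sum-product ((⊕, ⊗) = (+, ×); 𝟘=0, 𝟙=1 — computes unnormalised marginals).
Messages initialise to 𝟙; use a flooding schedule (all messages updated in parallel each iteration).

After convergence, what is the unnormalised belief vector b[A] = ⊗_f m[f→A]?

init: all messages = 𝟙 over 2 values
r1 m[φ0→D] = [2, 7]
r1 m[φ0→L] = [5, 4]
r1 m[φ1→L] = [19, 18]
r1 m[φ1→C] = [19, 18]
r1 m[φ1→B] = [11, 26]
r1 m[φ2→C] = [6, 4]
r1 m[φ2→R] = [8, 2]
r1 m[φ3→M] = [26, 17]
r1 m[φ3→Q] = [23, 20]
r1 m[φ3→B] = [23, 20]
r1 m[φ4→M] = [13, 6]
r1 m[φ4→A] = [10, 9]
r1 m[φ5→N] = [11, 13]
r1 m[φ5→Q] = [9, 15]
r1 m[φ6→C] = [6, 9]
r1 m[φ7→Q] = [1, 2]
r1 m[D→φ0] = [1, 1]
r1 m[M→φ3] = [1, 1]
r1 m[M→φ4] = [1, 1]
r1 m[N→φ5] = [1, 1]
r1 m[Q→φ3] = [1, 1]
r1 m[Q→φ5] = [1, 1]
r1 m[Q→φ7] = [1, 1]
r1 m[L→φ0] = [1, 1]
r1 m[L→φ1] = [1, 1]
r1 m[C→φ1] = [1, 1]
r1 m[C→φ2] = [1, 1]
r1 m[C→φ6] = [1, 1]
r1 m[A→φ4] = [1, 1]
r1 m[R→φ2] = [1, 1]
r1 m[B→φ1] = [1, 1]
r1 m[B→φ3] = [1, 1]
r2 m[φ0→D] = [2, 7]
r2 m[φ0→L] = [5, 4]
r2 m[φ1→L] = [19, 18]
r2 m[φ1→C] = [19, 18]
r2 m[φ1→B] = [11, 26]
r2 m[φ2→C] = [6, 4]
r2 m[φ2→R] = [8, 2]
r2 m[φ3→M] = [26, 17]
r2 m[φ3→Q] = [23, 20]
r2 m[φ3→B] = [23, 20]
r2 m[φ4→M] = [13, 6]
r2 m[φ4→A] = [10, 9]
r2 m[φ5→N] = [11, 13]
r2 m[φ5→Q] = [9, 15]
r2 m[φ6→C] = [6, 9]
r2 m[φ7→Q] = [1, 2]
r2 m[D→φ0] = [1, 1]
r2 m[M→φ3] = [13, 6]
r2 m[M→φ4] = [26, 17]
r2 m[N→φ5] = [1, 1]
r2 m[Q→φ3] = [9, 30]
r2 m[Q→φ5] = [23, 40]
r2 m[Q→φ7] = [207, 300]
r2 m[L→φ0] = [19, 18]
r2 m[L→φ1] = [5, 4]
r2 m[C→φ1] = [36, 36]
r2 m[C→φ2] = [114, 162]
r2 m[C→φ6] = [114, 72]
r2 m[A→φ4] = [1, 1]
r2 m[R→φ2] = [1, 1]
r2 m[B→φ1] = [23, 20]
r2 m[B→φ3] = [11, 26]
r3 m[φ0→D] = [37, 130]
r3 m[φ0→L] = [5, 4]
r3 m[φ1→L] = [14436, 13392]
r3 m[φ1→C] = [1839, 1654]
r3 m[φ1→B] = [1836, 4176]
r3 m[φ2→C] = [6, 4]
r3 m[φ2→R] = [1056, 276]
r3 m[φ3→M] = [8079, 5703]
r3 m[φ3→Q] = [4655, 3245]
r3 m[φ3→B] = [4497, 3453]
r3 m[φ4→M] = [13, 6]
r3 m[φ4→A] = [215, 225]
r3 m[φ5→N] = [389, 418]
r3 m[φ5→Q] = [9, 15]
r3 m[φ6→C] = [6, 9]
r3 m[φ7→Q] = [1, 2]
r3 m[D→φ0] = [1, 1]
r3 m[M→φ3] = [13, 6]
r3 m[M→φ4] = [26, 17]
r3 m[N→φ5] = [1, 1]
r3 m[Q→φ3] = [9, 30]
r3 m[Q→φ5] = [23, 40]
r3 m[Q→φ7] = [207, 300]
r3 m[L→φ0] = [19, 18]
r3 m[L→φ1] = [5, 4]
r3 m[C→φ1] = [36, 36]
r3 m[C→φ2] = [114, 162]
r3 m[C→φ6] = [114, 72]
r3 m[A→φ4] = [1, 1]
r3 m[R→φ2] = [1, 1]
r3 m[B→φ1] = [23, 20]
r3 m[B→φ3] = [11, 26]
r4 m[φ0→D] = [37, 130]
r4 m[φ0→L] = [5, 4]
r4 m[φ1→L] = [14436, 13392]
r4 m[φ1→C] = [1839, 1654]
r4 m[φ1→B] = [1836, 4176]
r4 m[φ2→C] = [6, 4]
r4 m[φ2→R] = [1056, 276]
r4 m[φ3→M] = [8079, 5703]
r4 m[φ3→Q] = [4655, 3245]
r4 m[φ3→B] = [4497, 3453]
r4 m[φ4→M] = [13, 6]
r4 m[φ4→A] = [215, 225]
r4 m[φ5→N] = [389, 418]
r4 m[φ5→Q] = [9, 15]
r4 m[φ6→C] = [6, 9]
r4 m[φ7→Q] = [1, 2]
r4 m[D→φ0] = [1, 1]
r4 m[M→φ3] = [13, 6]
r4 m[M→φ4] = [8079, 5703]
r4 m[N→φ5] = [1, 1]
r4 m[Q→φ3] = [9, 30]
r4 m[Q→φ5] = [4655, 6490]
r4 m[Q→φ7] = [41895, 48675]
r4 m[L→φ0] = [14436, 13392]
r4 m[L→φ1] = [5, 4]
r4 m[C→φ1] = [36, 36]
r4 m[C→φ2] = [11034, 14886]
r4 m[C→φ6] = [11034, 6616]
r4 m[A→φ4] = [1, 1]
r4 m[R→φ2] = [1, 1]
r4 m[B→φ1] = [4497, 3453]
r4 m[B→φ3] = [1836, 4176]
r5 m[φ0→D] = [27828, 97920]
r5 m[φ0→L] = [5, 4]
r5 m[φ1→L] = [2624940, 2387880]
r5 m[φ1→C] = [334863, 295032]
r5 m[φ1→B] = [1836, 4176]
r5 m[φ2→C] = [6, 4]
r5 m[φ2→R] = [99828, 25920]
r5 m[φ3→M] = [1313604, 933228]
r5 m[φ3→Q] = [756180, 529020]
r5 m[φ3→B] = [4497, 3453]
r5 m[φ4→M] = [13, 6]
r5 m[φ4→A] = [68910, 70335]
r5 m[φ5→N] = [65885, 73360]
r5 m[φ5→Q] = [9, 15]
r5 m[φ6→C] = [6, 9]
r5 m[φ7→Q] = [1, 2]
r5 m[D→φ0] = [1, 1]
r5 m[M→φ3] = [13, 6]
r5 m[M→φ4] = [8079, 5703]
r5 m[N→φ5] = [1, 1]
r5 m[Q→φ3] = [9, 30]
r5 m[Q→φ5] = [4655, 6490]
r5 m[Q→φ7] = [41895, 48675]
r5 m[L→φ0] = [14436, 13392]
r5 m[L→φ1] = [5, 4]
r5 m[C→φ1] = [36, 36]
r5 m[C→φ2] = [11034, 14886]
r5 m[C→φ6] = [11034, 6616]
r5 m[A→φ4] = [1, 1]
r5 m[R→φ2] = [1, 1]
r5 m[B→φ1] = [4497, 3453]
r5 m[B→φ3] = [1836, 4176]
r6 m[φ0→D] = [27828, 97920]
r6 m[φ0→L] = [5, 4]
r6 m[φ1→L] = [2624940, 2387880]
r6 m[φ1→C] = [334863, 295032]
r6 m[φ1→B] = [1836, 4176]
r6 m[φ2→C] = [6, 4]
r6 m[φ2→R] = [99828, 25920]
r6 m[φ3→M] = [1313604, 933228]
r6 m[φ3→Q] = [756180, 529020]
r6 m[φ3→B] = [4497, 3453]
r6 m[φ4→M] = [13, 6]
r6 m[φ4→A] = [68910, 70335]
r6 m[φ5→N] = [65885, 73360]
r6 m[φ5→Q] = [9, 15]
r6 m[φ6→C] = [6, 9]
r6 m[φ7→Q] = [1, 2]
r6 m[D→φ0] = [1, 1]
r6 m[M→φ3] = [13, 6]
r6 m[M→φ4] = [1313604, 933228]
r6 m[N→φ5] = [1, 1]
r6 m[Q→φ3] = [9, 30]
r6 m[Q→φ5] = [756180, 1058040]
r6 m[Q→φ7] = [6805620, 7935300]
r6 m[L→φ0] = [2624940, 2387880]
r6 m[L→φ1] = [5, 4]
r6 m[C→φ1] = [36, 36]
r6 m[C→φ2] = [2009178, 2655288]
r6 m[C→φ6] = [2009178, 1180128]
r6 m[A→φ4] = [1, 1]
r6 m[R→φ2] = [1, 1]
r6 m[B→φ1] = [4497, 3453]
r6 m[B→φ3] = [1836, 4176]
r7 m[φ0→D] = [5012820, 17663400]
r7 m[φ0→L] = [5, 4]
r7 m[φ1→L] = [2624940, 2387880]
r7 m[φ1→C] = [334863, 295032]
r7 m[φ1→B] = [1836, 4176]
r7 m[φ2→C] = [6, 4]
r7 m[φ2→R] = [18011754, 4664466]
r7 m[φ3→M] = [1313604, 933228]
r7 m[φ3→Q] = [756180, 529020]
r7 m[φ3→B] = [4497, 3453]
r7 m[φ4→M] = [13, 6]
r7 m[φ4→A] = [11234160, 11442060]
r7 m[φ5→N] = [10732860, 11943360]
r7 m[φ5→Q] = [9, 15]
r7 m[φ6→C] = [6, 9]
r7 m[φ7→Q] = [1, 2]
r7 m[D→φ0] = [1, 1]
r7 m[M→φ3] = [13, 6]
r7 m[M→φ4] = [1313604, 933228]
r7 m[N→φ5] = [1, 1]
r7 m[Q→φ3] = [9, 30]
r7 m[Q→φ5] = [756180, 1058040]
r7 m[Q→φ7] = [6805620, 7935300]
r7 m[L→φ0] = [2624940, 2387880]
r7 m[L→φ1] = [5, 4]
r7 m[C→φ1] = [36, 36]
r7 m[C→φ2] = [2009178, 2655288]
r7 m[C→φ6] = [2009178, 1180128]
r7 m[A→φ4] = [1, 1]
r7 m[R→φ2] = [1, 1]
r7 m[B→φ1] = [4497, 3453]
r7 m[B→φ3] = [1836, 4176]
r8 m[φ0→D] = [5012820, 17663400]
r8 m[φ0→L] = [5, 4]
r8 m[φ1→L] = [2624940, 2387880]
r8 m[φ1→C] = [334863, 295032]
r8 m[φ1→B] = [1836, 4176]
r8 m[φ2→C] = [6, 4]
r8 m[φ2→R] = [18011754, 4664466]
r8 m[φ3→M] = [1313604, 933228]
r8 m[φ3→Q] = [756180, 529020]
r8 m[φ3→B] = [4497, 3453]
r8 m[φ4→M] = [13, 6]
r8 m[φ4→A] = [11234160, 11442060]
r8 m[φ5→N] = [10732860, 11943360]
r8 m[φ5→Q] = [9, 15]
r8 m[φ6→C] = [6, 9]
r8 m[φ7→Q] = [1, 2]
r8 m[D→φ0] = [1, 1]
r8 m[M→φ3] = [13, 6]
r8 m[M→φ4] = [1313604, 933228]
r8 m[N→φ5] = [1, 1]
r8 m[Q→φ3] = [9, 30]
r8 m[Q→φ5] = [756180, 1058040]
r8 m[Q→φ7] = [6805620, 7935300]
r8 m[L→φ0] = [2624940, 2387880]
r8 m[L→φ1] = [5, 4]
r8 m[C→φ1] = [36, 36]
r8 m[C→φ2] = [2009178, 2655288]
r8 m[C→φ6] = [2009178, 1180128]
r8 m[A→φ4] = [1, 1]
r8 m[R→φ2] = [1, 1]
r8 m[B→φ1] = [4497, 3453]
r8 m[B→φ3] = [1836, 4176]
fixed point reached at round 8
b[A] = ⊗ incoming = [11234160, 11442060]

b[A] = [11234160, 11442060]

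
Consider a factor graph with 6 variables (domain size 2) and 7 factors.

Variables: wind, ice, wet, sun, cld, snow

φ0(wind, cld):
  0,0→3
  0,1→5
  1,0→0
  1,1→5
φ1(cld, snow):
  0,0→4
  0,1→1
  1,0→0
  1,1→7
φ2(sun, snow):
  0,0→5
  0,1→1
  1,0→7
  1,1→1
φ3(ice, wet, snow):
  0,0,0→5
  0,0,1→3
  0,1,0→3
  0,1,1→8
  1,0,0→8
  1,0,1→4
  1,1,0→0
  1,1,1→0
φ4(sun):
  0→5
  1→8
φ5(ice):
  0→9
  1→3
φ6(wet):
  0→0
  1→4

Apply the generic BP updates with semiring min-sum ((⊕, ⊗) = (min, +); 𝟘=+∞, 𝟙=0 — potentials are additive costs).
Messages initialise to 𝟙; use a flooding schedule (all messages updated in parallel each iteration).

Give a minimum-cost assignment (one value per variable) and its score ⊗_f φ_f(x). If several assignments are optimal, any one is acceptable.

assignment: (wind=1, ice=1, wet=0, sun=0, cld=0, snow=1); score = 14

init: all messages = 𝟙 over 2 values
r1 m[φ0→wind] = [3, 0]
r1 m[φ0→cld] = [0, 5]
r1 m[φ1→cld] = [1, 0]
r1 m[φ1→snow] = [0, 1]
r1 m[φ2→sun] = [1, 1]
r1 m[φ2→snow] = [5, 1]
r1 m[φ3→ice] = [3, 0]
r1 m[φ3→wet] = [3, 0]
r1 m[φ3→snow] = [0, 0]
r1 m[φ4→sun] = [5, 8]
r1 m[φ5→ice] = [9, 3]
r1 m[φ6→wet] = [0, 4]
r1 m[wind→φ0] = [0, 0]
r1 m[ice→φ3] = [0, 0]
r1 m[ice→φ5] = [0, 0]
r1 m[wet→φ3] = [0, 0]
r1 m[wet→φ6] = [0, 0]
r1 m[sun→φ2] = [0, 0]
r1 m[sun→φ4] = [0, 0]
r1 m[cld→φ0] = [0, 0]
r1 m[cld→φ1] = [0, 0]
r1 m[snow→φ1] = [0, 0]
r1 m[snow→φ2] = [0, 0]
r1 m[snow→φ3] = [0, 0]
r2 m[φ0→wind] = [3, 0]
r2 m[φ0→cld] = [0, 5]
r2 m[φ1→cld] = [1, 0]
r2 m[φ1→snow] = [0, 1]
r2 m[φ2→sun] = [1, 1]
r2 m[φ2→snow] = [5, 1]
r2 m[φ3→ice] = [3, 0]
r2 m[φ3→wet] = [3, 0]
r2 m[φ3→snow] = [0, 0]
r2 m[φ4→sun] = [5, 8]
r2 m[φ5→ice] = [9, 3]
r2 m[φ6→wet] = [0, 4]
r2 m[wind→φ0] = [0, 0]
r2 m[ice→φ3] = [9, 3]
r2 m[ice→φ5] = [3, 0]
r2 m[wet→φ3] = [0, 4]
r2 m[wet→φ6] = [3, 0]
r2 m[sun→φ2] = [5, 8]
r2 m[sun→φ4] = [1, 1]
r2 m[cld→φ0] = [1, 0]
r2 m[cld→φ1] = [0, 5]
r2 m[snow→φ1] = [5, 1]
r2 m[snow→φ2] = [0, 1]
r2 m[snow→φ3] = [5, 2]
r3 m[φ0→wind] = [4, 1]
r3 m[φ0→cld] = [0, 5]
r3 m[φ1→cld] = [2, 5]
r3 m[φ1→snow] = [4, 1]
r3 m[φ2→sun] = [2, 2]
r3 m[φ2→snow] = [10, 6]
r3 m[φ3→ice] = [5, 6]
r3 m[φ3→wet] = [9, 5]
r3 m[φ3→snow] = [7, 7]
r3 m[φ4→sun] = [5, 8]
r3 m[φ5→ice] = [9, 3]
r3 m[φ6→wet] = [0, 4]
r3 m[wind→φ0] = [0, 0]
r3 m[ice→φ3] = [9, 3]
r3 m[ice→φ5] = [3, 0]
r3 m[wet→φ3] = [0, 4]
r3 m[wet→φ6] = [3, 0]
r3 m[sun→φ2] = [5, 8]
r3 m[sun→φ4] = [1, 1]
r3 m[cld→φ0] = [1, 0]
r3 m[cld→φ1] = [0, 5]
r3 m[snow→φ1] = [5, 1]
r3 m[snow→φ2] = [0, 1]
r3 m[snow→φ3] = [5, 2]
r4 m[φ0→wind] = [4, 1]
r4 m[φ0→cld] = [0, 5]
r4 m[φ1→cld] = [2, 5]
r4 m[φ1→snow] = [4, 1]
r4 m[φ2→sun] = [2, 2]
r4 m[φ2→snow] = [10, 6]
r4 m[φ3→ice] = [5, 6]
r4 m[φ3→wet] = [9, 5]
r4 m[φ3→snow] = [7, 7]
r4 m[φ4→sun] = [5, 8]
r4 m[φ5→ice] = [9, 3]
r4 m[φ6→wet] = [0, 4]
r4 m[wind→φ0] = [0, 0]
r4 m[ice→φ3] = [9, 3]
r4 m[ice→φ5] = [5, 6]
r4 m[wet→φ3] = [0, 4]
r4 m[wet→φ6] = [9, 5]
r4 m[sun→φ2] = [5, 8]
r4 m[sun→φ4] = [2, 2]
r4 m[cld→φ0] = [2, 5]
r4 m[cld→φ1] = [0, 5]
r4 m[snow→φ1] = [17, 13]
r4 m[snow→φ2] = [11, 8]
r4 m[snow→φ3] = [14, 7]
r5 m[φ0→wind] = [5, 2]
r5 m[φ0→cld] = [0, 5]
r5 m[φ1→cld] = [14, 17]
r5 m[φ1→snow] = [4, 1]
r5 m[φ2→sun] = [9, 9]
r5 m[φ2→snow] = [10, 6]
r5 m[φ3→ice] = [10, 11]
r5 m[φ3→wet] = [14, 10]
r5 m[φ3→snow] = [7, 7]
r5 m[φ4→sun] = [5, 8]
r5 m[φ5→ice] = [9, 3]
r5 m[φ6→wet] = [0, 4]
r5 m[wind→φ0] = [0, 0]
r5 m[ice→φ3] = [9, 3]
r5 m[ice→φ5] = [5, 6]
r5 m[wet→φ3] = [0, 4]
r5 m[wet→φ6] = [9, 5]
r5 m[sun→φ2] = [5, 8]
r5 m[sun→φ4] = [2, 2]
r5 m[cld→φ0] = [2, 5]
r5 m[cld→φ1] = [0, 5]
r5 m[snow→φ1] = [17, 13]
r5 m[snow→φ2] = [11, 8]
r5 m[snow→φ3] = [14, 7]
r6 m[φ0→wind] = [5, 2]
r6 m[φ0→cld] = [0, 5]
r6 m[φ1→cld] = [14, 17]
r6 m[φ1→snow] = [4, 1]
r6 m[φ2→sun] = [9, 9]
r6 m[φ2→snow] = [10, 6]
r6 m[φ3→ice] = [10, 11]
r6 m[φ3→wet] = [14, 10]
r6 m[φ3→snow] = [7, 7]
r6 m[φ4→sun] = [5, 8]
r6 m[φ5→ice] = [9, 3]
r6 m[φ6→wet] = [0, 4]
r6 m[wind→φ0] = [0, 0]
r6 m[ice→φ3] = [9, 3]
r6 m[ice→φ5] = [10, 11]
r6 m[wet→φ3] = [0, 4]
r6 m[wet→φ6] = [14, 10]
r6 m[sun→φ2] = [5, 8]
r6 m[sun→φ4] = [9, 9]
r6 m[cld→φ0] = [14, 17]
r6 m[cld→φ1] = [0, 5]
r6 m[snow→φ1] = [17, 13]
r6 m[snow→φ2] = [11, 8]
r6 m[snow→φ3] = [14, 7]
r7 m[φ0→wind] = [17, 14]
r7 m[φ0→cld] = [0, 5]
r7 m[φ1→cld] = [14, 17]
r7 m[φ1→snow] = [4, 1]
r7 m[φ2→sun] = [9, 9]
r7 m[φ2→snow] = [10, 6]
r7 m[φ3→ice] = [10, 11]
r7 m[φ3→wet] = [14, 10]
r7 m[φ3→snow] = [7, 7]
r7 m[φ4→sun] = [5, 8]
r7 m[φ5→ice] = [9, 3]
r7 m[φ6→wet] = [0, 4]
r7 m[wind→φ0] = [0, 0]
r7 m[ice→φ3] = [9, 3]
r7 m[ice→φ5] = [10, 11]
r7 m[wet→φ3] = [0, 4]
r7 m[wet→φ6] = [14, 10]
r7 m[sun→φ2] = [5, 8]
r7 m[sun→φ4] = [9, 9]
r7 m[cld→φ0] = [14, 17]
r7 m[cld→φ1] = [0, 5]
r7 m[snow→φ1] = [17, 13]
r7 m[snow→φ2] = [11, 8]
r7 m[snow→φ3] = [14, 7]
r8 m[φ0→wind] = [17, 14]
r8 m[φ0→cld] = [0, 5]
r8 m[φ1→cld] = [14, 17]
r8 m[φ1→snow] = [4, 1]
r8 m[φ2→sun] = [9, 9]
r8 m[φ2→snow] = [10, 6]
r8 m[φ3→ice] = [10, 11]
r8 m[φ3→wet] = [14, 10]
r8 m[φ3→snow] = [7, 7]
r8 m[φ4→sun] = [5, 8]
r8 m[φ5→ice] = [9, 3]
r8 m[φ6→wet] = [0, 4]
r8 m[wind→φ0] = [0, 0]
r8 m[ice→φ3] = [9, 3]
r8 m[ice→φ5] = [10, 11]
r8 m[wet→φ3] = [0, 4]
r8 m[wet→φ6] = [14, 10]
r8 m[sun→φ2] = [5, 8]
r8 m[sun→φ4] = [9, 9]
r8 m[cld→φ0] = [14, 17]
r8 m[cld→φ1] = [0, 5]
r8 m[snow→φ1] = [17, 13]
r8 m[snow→φ2] = [11, 8]
r8 m[snow→φ3] = [14, 7]
fixed point reached at round 8
traceback from wind: (wind=1, ice=1, wet=0, sun=0, cld=0, snow=1), score=14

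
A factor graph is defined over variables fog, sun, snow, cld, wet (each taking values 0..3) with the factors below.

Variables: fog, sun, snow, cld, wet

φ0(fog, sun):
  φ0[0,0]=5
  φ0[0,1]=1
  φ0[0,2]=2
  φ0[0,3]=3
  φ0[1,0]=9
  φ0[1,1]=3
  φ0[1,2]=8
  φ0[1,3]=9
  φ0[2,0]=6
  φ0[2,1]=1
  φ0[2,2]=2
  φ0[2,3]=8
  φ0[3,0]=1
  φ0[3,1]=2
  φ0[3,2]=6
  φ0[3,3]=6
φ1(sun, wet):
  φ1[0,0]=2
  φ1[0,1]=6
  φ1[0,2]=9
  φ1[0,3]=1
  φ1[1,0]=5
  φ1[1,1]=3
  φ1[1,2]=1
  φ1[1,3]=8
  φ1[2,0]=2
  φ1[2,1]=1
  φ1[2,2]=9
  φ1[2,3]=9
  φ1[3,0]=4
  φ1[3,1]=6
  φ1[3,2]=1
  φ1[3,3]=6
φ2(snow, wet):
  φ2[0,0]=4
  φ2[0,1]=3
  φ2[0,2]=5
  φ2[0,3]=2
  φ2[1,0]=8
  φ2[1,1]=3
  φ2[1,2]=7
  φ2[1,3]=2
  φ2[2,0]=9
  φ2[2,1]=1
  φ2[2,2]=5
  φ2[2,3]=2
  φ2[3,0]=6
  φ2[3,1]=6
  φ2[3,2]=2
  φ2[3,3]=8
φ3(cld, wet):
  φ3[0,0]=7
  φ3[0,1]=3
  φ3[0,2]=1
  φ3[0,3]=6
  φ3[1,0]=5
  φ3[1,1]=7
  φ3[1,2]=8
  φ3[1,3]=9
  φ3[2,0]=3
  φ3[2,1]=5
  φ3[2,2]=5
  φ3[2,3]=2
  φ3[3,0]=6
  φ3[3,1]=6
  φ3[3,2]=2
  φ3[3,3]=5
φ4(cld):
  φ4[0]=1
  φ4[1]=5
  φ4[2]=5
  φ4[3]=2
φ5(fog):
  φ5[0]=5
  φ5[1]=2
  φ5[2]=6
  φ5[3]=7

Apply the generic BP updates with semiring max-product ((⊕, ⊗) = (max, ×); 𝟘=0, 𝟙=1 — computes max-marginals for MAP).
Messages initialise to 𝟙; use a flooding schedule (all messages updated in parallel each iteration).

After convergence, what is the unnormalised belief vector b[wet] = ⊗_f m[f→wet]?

b[wet] = [43200, 60480, 105840, 136080]

init: all messages = 𝟙 over 4 values
r1 m[φ0→fog] = [5, 9, 8, 6]
r1 m[φ0→sun] = [9, 3, 8, 9]
r1 m[φ1→sun] = [9, 8, 9, 6]
r1 m[φ1→wet] = [5, 6, 9, 9]
r1 m[φ2→snow] = [5, 8, 9, 8]
r1 m[φ2→wet] = [9, 6, 7, 8]
r1 m[φ3→cld] = [7, 9, 5, 6]
r1 m[φ3→wet] = [7, 7, 8, 9]
r1 m[φ4→cld] = [1, 5, 5, 2]
r1 m[φ5→fog] = [5, 2, 6, 7]
r1 m[fog→φ0] = [1, 1, 1, 1]
r1 m[fog→φ5] = [1, 1, 1, 1]
r1 m[sun→φ0] = [1, 1, 1, 1]
r1 m[sun→φ1] = [1, 1, 1, 1]
r1 m[snow→φ2] = [1, 1, 1, 1]
r1 m[cld→φ3] = [1, 1, 1, 1]
r1 m[cld→φ4] = [1, 1, 1, 1]
r1 m[wet→φ1] = [1, 1, 1, 1]
r1 m[wet→φ2] = [1, 1, 1, 1]
r1 m[wet→φ3] = [1, 1, 1, 1]
r2 m[φ0→fog] = [5, 9, 8, 6]
r2 m[φ0→sun] = [9, 3, 8, 9]
r2 m[φ1→sun] = [9, 8, 9, 6]
r2 m[φ1→wet] = [5, 6, 9, 9]
r2 m[φ2→snow] = [5, 8, 9, 8]
r2 m[φ2→wet] = [9, 6, 7, 8]
r2 m[φ3→cld] = [7, 9, 5, 6]
r2 m[φ3→wet] = [7, 7, 8, 9]
r2 m[φ4→cld] = [1, 5, 5, 2]
r2 m[φ5→fog] = [5, 2, 6, 7]
r2 m[fog→φ0] = [5, 2, 6, 7]
r2 m[fog→φ5] = [5, 9, 8, 6]
r2 m[sun→φ0] = [9, 8, 9, 6]
r2 m[sun→φ1] = [9, 3, 8, 9]
r2 m[snow→φ2] = [1, 1, 1, 1]
r2 m[cld→φ3] = [1, 5, 5, 2]
r2 m[cld→φ4] = [7, 9, 5, 6]
r2 m[wet→φ1] = [63, 42, 56, 72]
r2 m[wet→φ2] = [35, 42, 72, 81]
r2 m[wet→φ3] = [45, 36, 63, 72]
r3 m[φ0→fog] = [45, 81, 54, 54]
r3 m[φ0→sun] = [36, 14, 42, 48]
r3 m[φ1→sun] = [504, 576, 648, 432]
r3 m[φ1→wet] = [36, 54, 81, 72]
r3 m[φ2→snow] = [360, 504, 360, 648]
r3 m[φ2→wet] = [9, 6, 7, 8]
r3 m[φ3→cld] = [432, 648, 315, 360]
r3 m[φ3→wet] = [25, 35, 40, 45]
r3 m[φ4→cld] = [1, 5, 5, 2]
r3 m[φ5→fog] = [5, 2, 6, 7]
r3 m[fog→φ0] = [5, 2, 6, 7]
r3 m[fog→φ5] = [5, 9, 8, 6]
r3 m[sun→φ0] = [9, 8, 9, 6]
r3 m[sun→φ1] = [9, 3, 8, 9]
r3 m[snow→φ2] = [1, 1, 1, 1]
r3 m[cld→φ3] = [1, 5, 5, 2]
r3 m[cld→φ4] = [7, 9, 5, 6]
r3 m[wet→φ1] = [63, 42, 56, 72]
r3 m[wet→φ2] = [35, 42, 72, 81]
r3 m[wet→φ3] = [45, 36, 63, 72]
r4 m[φ0→fog] = [45, 81, 54, 54]
r4 m[φ0→sun] = [36, 14, 42, 48]
r4 m[φ1→sun] = [504, 576, 648, 432]
r4 m[φ1→wet] = [36, 54, 81, 72]
r4 m[φ2→snow] = [360, 504, 360, 648]
r4 m[φ2→wet] = [9, 6, 7, 8]
r4 m[φ3→cld] = [432, 648, 315, 360]
r4 m[φ3→wet] = [25, 35, 40, 45]
r4 m[φ4→cld] = [1, 5, 5, 2]
r4 m[φ5→fog] = [5, 2, 6, 7]
r4 m[fog→φ0] = [5, 2, 6, 7]
r4 m[fog→φ5] = [45, 81, 54, 54]
r4 m[sun→φ0] = [504, 576, 648, 432]
r4 m[sun→φ1] = [36, 14, 42, 48]
r4 m[snow→φ2] = [1, 1, 1, 1]
r4 m[cld→φ3] = [1, 5, 5, 2]
r4 m[cld→φ4] = [432, 648, 315, 360]
r4 m[wet→φ1] = [225, 210, 280, 360]
r4 m[wet→φ2] = [900, 1890, 3240, 3240]
r4 m[wet→φ3] = [324, 324, 567, 576]
r5 m[φ0→fog] = [2520, 5184, 3456, 3888]
r5 m[φ0→sun] = [36, 14, 42, 48]
r5 m[φ1→sun] = [2520, 2880, 3240, 2160]
r5 m[φ1→wet] = [192, 288, 378, 378]
r5 m[φ2→snow] = [16200, 22680, 16200, 25920]
r5 m[φ2→wet] = [9, 6, 7, 8]
r5 m[φ3→cld] = [3456, 5184, 2835, 2880]
r5 m[φ3→wet] = [25, 35, 40, 45]
r5 m[φ4→cld] = [1, 5, 5, 2]
r5 m[φ5→fog] = [5, 2, 6, 7]
r5 m[fog→φ0] = [5, 2, 6, 7]
r5 m[fog→φ5] = [45, 81, 54, 54]
r5 m[sun→φ0] = [504, 576, 648, 432]
r5 m[sun→φ1] = [36, 14, 42, 48]
r5 m[snow→φ2] = [1, 1, 1, 1]
r5 m[cld→φ3] = [1, 5, 5, 2]
r5 m[cld→φ4] = [432, 648, 315, 360]
r5 m[wet→φ1] = [225, 210, 280, 360]
r5 m[wet→φ2] = [900, 1890, 3240, 3240]
r5 m[wet→φ3] = [324, 324, 567, 576]
r6 m[φ0→fog] = [2520, 5184, 3456, 3888]
r6 m[φ0→sun] = [36, 14, 42, 48]
r6 m[φ1→sun] = [2520, 2880, 3240, 2160]
r6 m[φ1→wet] = [192, 288, 378, 378]
r6 m[φ2→snow] = [16200, 22680, 16200, 25920]
r6 m[φ2→wet] = [9, 6, 7, 8]
r6 m[φ3→cld] = [3456, 5184, 2835, 2880]
r6 m[φ3→wet] = [25, 35, 40, 45]
r6 m[φ4→cld] = [1, 5, 5, 2]
r6 m[φ5→fog] = [5, 2, 6, 7]
r6 m[fog→φ0] = [5, 2, 6, 7]
r6 m[fog→φ5] = [2520, 5184, 3456, 3888]
r6 m[sun→φ0] = [2520, 2880, 3240, 2160]
r6 m[sun→φ1] = [36, 14, 42, 48]
r6 m[snow→φ2] = [1, 1, 1, 1]
r6 m[cld→φ3] = [1, 5, 5, 2]
r6 m[cld→φ4] = [3456, 5184, 2835, 2880]
r6 m[wet→φ1] = [225, 210, 280, 360]
r6 m[wet→φ2] = [4800, 10080, 15120, 17010]
r6 m[wet→φ3] = [1728, 1728, 2646, 3024]
r7 m[φ0→fog] = [12600, 25920, 17280, 19440]
r7 m[φ0→sun] = [36, 14, 42, 48]
r7 m[φ1→sun] = [2520, 2880, 3240, 2160]
r7 m[φ1→wet] = [192, 288, 378, 378]
r7 m[φ2→snow] = [75600, 105840, 75600, 136080]
r7 m[φ2→wet] = [9, 6, 7, 8]
r7 m[φ3→cld] = [18144, 27216, 13230, 15120]
r7 m[φ3→wet] = [25, 35, 40, 45]
r7 m[φ4→cld] = [1, 5, 5, 2]
r7 m[φ5→fog] = [5, 2, 6, 7]
r7 m[fog→φ0] = [5, 2, 6, 7]
r7 m[fog→φ5] = [2520, 5184, 3456, 3888]
r7 m[sun→φ0] = [2520, 2880, 3240, 2160]
r7 m[sun→φ1] = [36, 14, 42, 48]
r7 m[snow→φ2] = [1, 1, 1, 1]
r7 m[cld→φ3] = [1, 5, 5, 2]
r7 m[cld→φ4] = [3456, 5184, 2835, 2880]
r7 m[wet→φ1] = [225, 210, 280, 360]
r7 m[wet→φ2] = [4800, 10080, 15120, 17010]
r7 m[wet→φ3] = [1728, 1728, 2646, 3024]
r8 m[φ0→fog] = [12600, 25920, 17280, 19440]
r8 m[φ0→sun] = [36, 14, 42, 48]
r8 m[φ1→sun] = [2520, 2880, 3240, 2160]
r8 m[φ1→wet] = [192, 288, 378, 378]
r8 m[φ2→snow] = [75600, 105840, 75600, 136080]
r8 m[φ2→wet] = [9, 6, 7, 8]
r8 m[φ3→cld] = [18144, 27216, 13230, 15120]
r8 m[φ3→wet] = [25, 35, 40, 45]
r8 m[φ4→cld] = [1, 5, 5, 2]
r8 m[φ5→fog] = [5, 2, 6, 7]
r8 m[fog→φ0] = [5, 2, 6, 7]
r8 m[fog→φ5] = [12600, 25920, 17280, 19440]
r8 m[sun→φ0] = [2520, 2880, 3240, 2160]
r8 m[sun→φ1] = [36, 14, 42, 48]
r8 m[snow→φ2] = [1, 1, 1, 1]
r8 m[cld→φ3] = [1, 5, 5, 2]
r8 m[cld→φ4] = [18144, 27216, 13230, 15120]
r8 m[wet→φ1] = [225, 210, 280, 360]
r8 m[wet→φ2] = [4800, 10080, 15120, 17010]
r8 m[wet→φ3] = [1728, 1728, 2646, 3024]
r9 m[φ0→fog] = [12600, 25920, 17280, 19440]
r9 m[φ0→sun] = [36, 14, 42, 48]
r9 m[φ1→sun] = [2520, 2880, 3240, 2160]
r9 m[φ1→wet] = [192, 288, 378, 378]
r9 m[φ2→snow] = [75600, 105840, 75600, 136080]
r9 m[φ2→wet] = [9, 6, 7, 8]
r9 m[φ3→cld] = [18144, 27216, 13230, 15120]
r9 m[φ3→wet] = [25, 35, 40, 45]
r9 m[φ4→cld] = [1, 5, 5, 2]
r9 m[φ5→fog] = [5, 2, 6, 7]
r9 m[fog→φ0] = [5, 2, 6, 7]
r9 m[fog→φ5] = [12600, 25920, 17280, 19440]
r9 m[sun→φ0] = [2520, 2880, 3240, 2160]
r9 m[sun→φ1] = [36, 14, 42, 48]
r9 m[snow→φ2] = [1, 1, 1, 1]
r9 m[cld→φ3] = [1, 5, 5, 2]
r9 m[cld→φ4] = [18144, 27216, 13230, 15120]
r9 m[wet→φ1] = [225, 210, 280, 360]
r9 m[wet→φ2] = [4800, 10080, 15120, 17010]
r9 m[wet→φ3] = [1728, 1728, 2646, 3024]
fixed point reached at round 9
b[wet] = ⊗ incoming = [43200, 60480, 105840, 136080]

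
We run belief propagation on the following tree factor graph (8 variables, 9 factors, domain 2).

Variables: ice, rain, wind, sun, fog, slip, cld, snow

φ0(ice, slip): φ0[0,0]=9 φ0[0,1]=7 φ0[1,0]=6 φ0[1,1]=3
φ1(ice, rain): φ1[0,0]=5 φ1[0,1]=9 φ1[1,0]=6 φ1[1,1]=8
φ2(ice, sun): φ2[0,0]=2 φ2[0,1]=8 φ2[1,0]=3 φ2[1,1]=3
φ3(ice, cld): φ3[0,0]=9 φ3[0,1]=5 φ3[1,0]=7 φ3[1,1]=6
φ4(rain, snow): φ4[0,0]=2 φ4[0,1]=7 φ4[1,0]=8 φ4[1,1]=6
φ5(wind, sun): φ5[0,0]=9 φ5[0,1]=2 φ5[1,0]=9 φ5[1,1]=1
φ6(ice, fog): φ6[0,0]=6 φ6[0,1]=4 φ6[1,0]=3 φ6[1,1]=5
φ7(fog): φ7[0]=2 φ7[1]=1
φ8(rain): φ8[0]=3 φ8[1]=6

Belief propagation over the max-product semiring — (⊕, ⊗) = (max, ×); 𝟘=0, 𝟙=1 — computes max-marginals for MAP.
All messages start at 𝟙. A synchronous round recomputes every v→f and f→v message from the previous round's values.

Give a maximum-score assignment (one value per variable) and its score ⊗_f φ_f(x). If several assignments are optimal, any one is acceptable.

init: all messages = 𝟙 over 2 values
r1 m[φ0→ice] = [9, 6]
r1 m[φ0→slip] = [9, 7]
r1 m[φ1→ice] = [9, 8]
r1 m[φ1→rain] = [6, 9]
r1 m[φ2→ice] = [8, 3]
r1 m[φ2→sun] = [3, 8]
r1 m[φ3→ice] = [9, 7]
r1 m[φ3→cld] = [9, 6]
r1 m[φ4→rain] = [7, 8]
r1 m[φ4→snow] = [8, 7]
r1 m[φ5→wind] = [9, 9]
r1 m[φ5→sun] = [9, 2]
r1 m[φ6→ice] = [6, 5]
r1 m[φ6→fog] = [6, 5]
r1 m[φ7→fog] = [2, 1]
r1 m[φ8→rain] = [3, 6]
r1 m[ice→φ0] = [1, 1]
r1 m[ice→φ1] = [1, 1]
r1 m[ice→φ2] = [1, 1]
r1 m[ice→φ3] = [1, 1]
r1 m[ice→φ6] = [1, 1]
r1 m[rain→φ1] = [1, 1]
r1 m[rain→φ4] = [1, 1]
r1 m[rain→φ8] = [1, 1]
r1 m[wind→φ5] = [1, 1]
r1 m[sun→φ2] = [1, 1]
r1 m[sun→φ5] = [1, 1]
r1 m[fog→φ6] = [1, 1]
r1 m[fog→φ7] = [1, 1]
r1 m[slip→φ0] = [1, 1]
r1 m[cld→φ3] = [1, 1]
r1 m[snow→φ4] = [1, 1]
r2 m[φ0→ice] = [9, 6]
r2 m[φ0→slip] = [9, 7]
r2 m[φ1→ice] = [9, 8]
r2 m[φ1→rain] = [6, 9]
r2 m[φ2→ice] = [8, 3]
r2 m[φ2→sun] = [3, 8]
r2 m[φ3→ice] = [9, 7]
r2 m[φ3→cld] = [9, 6]
r2 m[φ4→rain] = [7, 8]
r2 m[φ4→snow] = [8, 7]
r2 m[φ5→wind] = [9, 9]
r2 m[φ5→sun] = [9, 2]
r2 m[φ6→ice] = [6, 5]
r2 m[φ6→fog] = [6, 5]
r2 m[φ7→fog] = [2, 1]
r2 m[φ8→rain] = [3, 6]
r2 m[ice→φ0] = [3888, 840]
r2 m[ice→φ1] = [3888, 630]
r2 m[ice→φ2] = [4374, 1680]
r2 m[ice→φ3] = [3888, 720]
r2 m[ice→φ6] = [5832, 1008]
r2 m[rain→φ1] = [21, 48]
r2 m[rain→φ4] = [18, 54]
r2 m[rain→φ8] = [42, 72]
r2 m[wind→φ5] = [1, 1]
r2 m[sun→φ2] = [9, 2]
r2 m[sun→φ5] = [3, 8]
r2 m[fog→φ6] = [2, 1]
r2 m[fog→φ7] = [6, 5]
r2 m[slip→φ0] = [1, 1]
r2 m[cld→φ3] = [1, 1]
r2 m[snow→φ4] = [1, 1]
r3 m[φ0→ice] = [9, 6]
r3 m[φ0→slip] = [34992, 27216]
r3 m[φ1→ice] = [432, 384]
r3 m[φ1→rain] = [19440, 34992]
r3 m[φ2→ice] = [18, 27]
r3 m[φ2→sun] = [8748, 34992]
r3 m[φ3→ice] = [9, 7]
r3 m[φ3→cld] = [34992, 19440]
r3 m[φ4→rain] = [7, 8]
r3 m[φ4→snow] = [432, 324]
r3 m[φ5→wind] = [27, 27]
r3 m[φ5→sun] = [9, 2]
r3 m[φ6→ice] = [12, 6]
r3 m[φ6→fog] = [34992, 23328]
r3 m[φ7→fog] = [2, 1]
r3 m[φ8→rain] = [3, 6]
r3 m[ice→φ0] = [3888, 840]
r3 m[ice→φ1] = [3888, 630]
r3 m[ice→φ2] = [4374, 1680]
r3 m[ice→φ3] = [3888, 720]
r3 m[ice→φ6] = [5832, 1008]
r3 m[rain→φ1] = [21, 48]
r3 m[rain→φ4] = [18, 54]
r3 m[rain→φ8] = [42, 72]
r3 m[wind→φ5] = [1, 1]
r3 m[sun→φ2] = [9, 2]
r3 m[sun→φ5] = [3, 8]
r3 m[fog→φ6] = [2, 1]
r3 m[fog→φ7] = [6, 5]
r3 m[slip→φ0] = [1, 1]
r3 m[cld→φ3] = [1, 1]
r3 m[snow→φ4] = [1, 1]
r4 m[φ0→ice] = [9, 6]
r4 m[φ0→slip] = [34992, 27216]
r4 m[φ1→ice] = [432, 384]
r4 m[φ1→rain] = [19440, 34992]
r4 m[φ2→ice] = [18, 27]
r4 m[φ2→sun] = [8748, 34992]
r4 m[φ3→ice] = [9, 7]
r4 m[φ3→cld] = [34992, 19440]
r4 m[φ4→rain] = [7, 8]
r4 m[φ4→snow] = [432, 324]
r4 m[φ5→wind] = [27, 27]
r4 m[φ5→sun] = [9, 2]
r4 m[φ6→ice] = [12, 6]
r4 m[φ6→fog] = [34992, 23328]
r4 m[φ7→fog] = [2, 1]
r4 m[φ8→rain] = [3, 6]
r4 m[ice→φ0] = [839808, 435456]
r4 m[ice→φ1] = [17496, 6804]
r4 m[ice→φ2] = [419904, 96768]
r4 m[ice→φ3] = [839808, 373248]
r4 m[ice→φ6] = [629856, 435456]
r4 m[rain→φ1] = [21, 48]
r4 m[rain→φ4] = [58320, 209952]
r4 m[rain→φ8] = [136080, 279936]
r4 m[wind→φ5] = [1, 1]
r4 m[sun→φ2] = [9, 2]
r4 m[sun→φ5] = [8748, 34992]
r4 m[fog→φ6] = [2, 1]
r4 m[fog→φ7] = [34992, 23328]
r4 m[slip→φ0] = [1, 1]
r4 m[cld→φ3] = [1, 1]
r4 m[snow→φ4] = [1, 1]
r5 m[φ0→ice] = [9, 6]
r5 m[φ0→slip] = [7558272, 5878656]
r5 m[φ1→ice] = [432, 384]
r5 m[φ1→rain] = [87480, 157464]
r5 m[φ2→ice] = [18, 27]
r5 m[φ2→sun] = [839808, 3359232]
r5 m[φ3→ice] = [9, 7]
r5 m[φ3→cld] = [7558272, 4199040]
r5 m[φ4→rain] = [7, 8]
r5 m[φ4→snow] = [1679616, 1259712]
r5 m[φ5→wind] = [78732, 78732]
r5 m[φ5→sun] = [9, 2]
r5 m[φ6→ice] = [12, 6]
r5 m[φ6→fog] = [3779136, 2519424]
r5 m[φ7→fog] = [2, 1]
r5 m[φ8→rain] = [3, 6]
r5 m[ice→φ0] = [839808, 435456]
r5 m[ice→φ1] = [17496, 6804]
r5 m[ice→φ2] = [419904, 96768]
r5 m[ice→φ3] = [839808, 373248]
r5 m[ice→φ6] = [629856, 435456]
r5 m[rain→φ1] = [21, 48]
r5 m[rain→φ4] = [58320, 209952]
r5 m[rain→φ8] = [136080, 279936]
r5 m[wind→φ5] = [1, 1]
r5 m[sun→φ2] = [9, 2]
r5 m[sun→φ5] = [8748, 34992]
r5 m[fog→φ6] = [2, 1]
r5 m[fog→φ7] = [34992, 23328]
r5 m[slip→φ0] = [1, 1]
r5 m[cld→φ3] = [1, 1]
r5 m[snow→φ4] = [1, 1]
r6 m[φ0→ice] = [9, 6]
r6 m[φ0→slip] = [7558272, 5878656]
r6 m[φ1→ice] = [432, 384]
r6 m[φ1→rain] = [87480, 157464]
r6 m[φ2→ice] = [18, 27]
r6 m[φ2→sun] = [839808, 3359232]
r6 m[φ3→ice] = [9, 7]
r6 m[φ3→cld] = [7558272, 4199040]
r6 m[φ4→rain] = [7, 8]
r6 m[φ4→snow] = [1679616, 1259712]
r6 m[φ5→wind] = [78732, 78732]
r6 m[φ5→sun] = [9, 2]
r6 m[φ6→ice] = [12, 6]
r6 m[φ6→fog] = [3779136, 2519424]
r6 m[φ7→fog] = [2, 1]
r6 m[φ8→rain] = [3, 6]
r6 m[ice→φ0] = [839808, 435456]
r6 m[ice→φ1] = [17496, 6804]
r6 m[ice→φ2] = [419904, 96768]
r6 m[ice→φ3] = [839808, 373248]
r6 m[ice→φ6] = [629856, 435456]
r6 m[rain→φ1] = [21, 48]
r6 m[rain→φ4] = [262440, 944784]
r6 m[rain→φ8] = [612360, 1259712]
r6 m[wind→φ5] = [1, 1]
r6 m[sun→φ2] = [9, 2]
r6 m[sun→φ5] = [839808, 3359232]
r6 m[fog→φ6] = [2, 1]
r6 m[fog→φ7] = [3779136, 2519424]
r6 m[slip→φ0] = [1, 1]
r6 m[cld→φ3] = [1, 1]
r6 m[snow→φ4] = [1, 1]
r7 m[φ0→ice] = [9, 6]
r7 m[φ0→slip] = [7558272, 5878656]
r7 m[φ1→ice] = [432, 384]
r7 m[φ1→rain] = [87480, 157464]
r7 m[φ2→ice] = [18, 27]
r7 m[φ2→sun] = [839808, 3359232]
r7 m[φ3→ice] = [9, 7]
r7 m[φ3→cld] = [7558272, 4199040]
r7 m[φ4→rain] = [7, 8]
r7 m[φ4→snow] = [7558272, 5668704]
r7 m[φ5→wind] = [7558272, 7558272]
r7 m[φ5→sun] = [9, 2]
r7 m[φ6→ice] = [12, 6]
r7 m[φ6→fog] = [3779136, 2519424]
r7 m[φ7→fog] = [2, 1]
r7 m[φ8→rain] = [3, 6]
r7 m[ice→φ0] = [839808, 435456]
r7 m[ice→φ1] = [17496, 6804]
r7 m[ice→φ2] = [419904, 96768]
r7 m[ice→φ3] = [839808, 373248]
r7 m[ice→φ6] = [629856, 435456]
r7 m[rain→φ1] = [21, 48]
r7 m[rain→φ4] = [262440, 944784]
r7 m[rain→φ8] = [612360, 1259712]
r7 m[wind→φ5] = [1, 1]
r7 m[sun→φ2] = [9, 2]
r7 m[sun→φ5] = [839808, 3359232]
r7 m[fog→φ6] = [2, 1]
r7 m[fog→φ7] = [3779136, 2519424]
r7 m[slip→φ0] = [1, 1]
r7 m[cld→φ3] = [1, 1]
r7 m[snow→φ4] = [1, 1]
r8 m[φ0→ice] = [9, 6]
r8 m[φ0→slip] = [7558272, 5878656]
r8 m[φ1→ice] = [432, 384]
r8 m[φ1→rain] = [87480, 157464]
r8 m[φ2→ice] = [18, 27]
r8 m[φ2→sun] = [839808, 3359232]
r8 m[φ3→ice] = [9, 7]
r8 m[φ3→cld] = [7558272, 4199040]
r8 m[φ4→rain] = [7, 8]
r8 m[φ4→snow] = [7558272, 5668704]
r8 m[φ5→wind] = [7558272, 7558272]
r8 m[φ5→sun] = [9, 2]
r8 m[φ6→ice] = [12, 6]
r8 m[φ6→fog] = [3779136, 2519424]
r8 m[φ7→fog] = [2, 1]
r8 m[φ8→rain] = [3, 6]
r8 m[ice→φ0] = [839808, 435456]
r8 m[ice→φ1] = [17496, 6804]
r8 m[ice→φ2] = [419904, 96768]
r8 m[ice→φ3] = [839808, 373248]
r8 m[ice→φ6] = [629856, 435456]
r8 m[rain→φ1] = [21, 48]
r8 m[rain→φ4] = [262440, 944784]
r8 m[rain→φ8] = [612360, 1259712]
r8 m[wind→φ5] = [1, 1]
r8 m[sun→φ2] = [9, 2]
r8 m[sun→φ5] = [839808, 3359232]
r8 m[fog→φ6] = [2, 1]
r8 m[fog→φ7] = [3779136, 2519424]
r8 m[slip→φ0] = [1, 1]
r8 m[cld→φ3] = [1, 1]
r8 m[snow→φ4] = [1, 1]
fixed point reached at round 8
traceback from ice: (ice=0, rain=1, wind=0, sun=0, fog=0, slip=0, cld=0, snow=0), score=7558272

assignment: (ice=0, rain=1, wind=0, sun=0, fog=0, slip=0, cld=0, snow=0); score = 7558272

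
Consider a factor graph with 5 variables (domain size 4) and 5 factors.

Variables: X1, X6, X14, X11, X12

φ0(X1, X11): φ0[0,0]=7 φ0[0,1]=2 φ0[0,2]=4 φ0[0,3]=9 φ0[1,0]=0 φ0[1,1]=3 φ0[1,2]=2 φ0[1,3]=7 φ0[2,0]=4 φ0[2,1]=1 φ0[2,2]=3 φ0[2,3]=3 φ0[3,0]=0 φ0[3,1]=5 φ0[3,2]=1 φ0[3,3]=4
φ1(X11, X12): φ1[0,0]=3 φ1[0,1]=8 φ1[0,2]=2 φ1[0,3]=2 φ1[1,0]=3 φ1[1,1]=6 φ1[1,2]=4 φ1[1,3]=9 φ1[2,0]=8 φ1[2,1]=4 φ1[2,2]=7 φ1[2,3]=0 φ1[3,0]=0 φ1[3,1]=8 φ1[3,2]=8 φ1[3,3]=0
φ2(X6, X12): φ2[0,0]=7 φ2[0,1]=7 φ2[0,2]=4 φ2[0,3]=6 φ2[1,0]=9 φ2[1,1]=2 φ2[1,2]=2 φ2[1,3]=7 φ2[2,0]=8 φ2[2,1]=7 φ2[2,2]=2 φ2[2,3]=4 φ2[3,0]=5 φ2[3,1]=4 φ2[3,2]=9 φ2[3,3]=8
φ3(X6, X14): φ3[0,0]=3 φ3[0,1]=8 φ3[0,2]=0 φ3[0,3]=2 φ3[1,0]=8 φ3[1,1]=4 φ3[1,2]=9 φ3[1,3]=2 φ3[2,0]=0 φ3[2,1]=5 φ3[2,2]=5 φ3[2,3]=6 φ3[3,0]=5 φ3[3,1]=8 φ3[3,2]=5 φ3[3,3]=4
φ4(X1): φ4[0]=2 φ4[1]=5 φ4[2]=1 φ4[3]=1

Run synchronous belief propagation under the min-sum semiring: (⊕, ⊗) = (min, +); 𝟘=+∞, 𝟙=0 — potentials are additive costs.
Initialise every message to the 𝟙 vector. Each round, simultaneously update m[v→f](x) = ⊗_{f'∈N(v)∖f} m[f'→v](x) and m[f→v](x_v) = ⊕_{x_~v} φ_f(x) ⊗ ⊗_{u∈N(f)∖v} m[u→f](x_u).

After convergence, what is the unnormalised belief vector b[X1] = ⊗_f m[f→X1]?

init: all messages = 𝟙 over 4 values
r1 m[φ0→X1] = [2, 0, 1, 0]
r1 m[φ0→X11] = [0, 1, 1, 3]
r1 m[φ1→X11] = [2, 3, 0, 0]
r1 m[φ1→X12] = [0, 4, 2, 0]
r1 m[φ2→X6] = [4, 2, 2, 4]
r1 m[φ2→X12] = [5, 2, 2, 4]
r1 m[φ3→X6] = [0, 2, 0, 4]
r1 m[φ3→X14] = [0, 4, 0, 2]
r1 m[φ4→X1] = [2, 5, 1, 1]
r1 m[X1→φ0] = [0, 0, 0, 0]
r1 m[X1→φ4] = [0, 0, 0, 0]
r1 m[X6→φ2] = [0, 0, 0, 0]
r1 m[X6→φ3] = [0, 0, 0, 0]
r1 m[X14→φ3] = [0, 0, 0, 0]
r1 m[X11→φ0] = [0, 0, 0, 0]
r1 m[X11→φ1] = [0, 0, 0, 0]
r1 m[X12→φ1] = [0, 0, 0, 0]
r1 m[X12→φ2] = [0, 0, 0, 0]
r2 m[φ0→X1] = [2, 0, 1, 0]
r2 m[φ0→X11] = [0, 1, 1, 3]
r2 m[φ1→X11] = [2, 3, 0, 0]
r2 m[φ1→X12] = [0, 4, 2, 0]
r2 m[φ2→X6] = [4, 2, 2, 4]
r2 m[φ2→X12] = [5, 2, 2, 4]
r2 m[φ3→X6] = [0, 2, 0, 4]
r2 m[φ3→X14] = [0, 4, 0, 2]
r2 m[φ4→X1] = [2, 5, 1, 1]
r2 m[X1→φ0] = [2, 5, 1, 1]
r2 m[X1→φ4] = [2, 0, 1, 0]
r2 m[X6→φ2] = [0, 2, 0, 4]
r2 m[X6→φ3] = [4, 2, 2, 4]
r2 m[X14→φ3] = [0, 0, 0, 0]
r2 m[X11→φ0] = [2, 3, 0, 0]
r2 m[X11→φ1] = [0, 1, 1, 3]
r2 m[X12→φ1] = [5, 2, 2, 4]
r2 m[X12→φ2] = [0, 4, 2, 0]
r3 m[φ0→X1] = [4, 2, 3, 1]
r3 m[φ0→X11] = [1, 2, 2, 4]
r3 m[φ1→X11] = [4, 6, 4, 4]
r3 m[φ1→X12] = [3, 5, 2, 1]
r3 m[φ2→X6] = [6, 4, 4, 5]
r3 m[φ2→X12] = [7, 4, 2, 4]
r3 m[φ3→X6] = [0, 2, 0, 4]
r3 m[φ3→X14] = [2, 6, 4, 4]
r3 m[φ4→X1] = [2, 5, 1, 1]
r3 m[X1→φ0] = [2, 5, 1, 1]
r3 m[X1→φ4] = [2, 0, 1, 0]
r3 m[X6→φ2] = [0, 2, 0, 4]
r3 m[X6→φ3] = [4, 2, 2, 4]
r3 m[X14→φ3] = [0, 0, 0, 0]
r3 m[X11→φ0] = [2, 3, 0, 0]
r3 m[X11→φ1] = [0, 1, 1, 3]
r3 m[X12→φ1] = [5, 2, 2, 4]
r3 m[X12→φ2] = [0, 4, 2, 0]
r4 m[φ0→X1] = [4, 2, 3, 1]
r4 m[φ0→X11] = [1, 2, 2, 4]
r4 m[φ1→X11] = [4, 6, 4, 4]
r4 m[φ1→X12] = [3, 5, 2, 1]
r4 m[φ2→X6] = [6, 4, 4, 5]
r4 m[φ2→X12] = [7, 4, 2, 4]
r4 m[φ3→X6] = [0, 2, 0, 4]
r4 m[φ3→X14] = [2, 6, 4, 4]
r4 m[φ4→X1] = [2, 5, 1, 1]
r4 m[X1→φ0] = [2, 5, 1, 1]
r4 m[X1→φ4] = [4, 2, 3, 1]
r4 m[X6→φ2] = [0, 2, 0, 4]
r4 m[X6→φ3] = [6, 4, 4, 5]
r4 m[X14→φ3] = [0, 0, 0, 0]
r4 m[X11→φ0] = [4, 6, 4, 4]
r4 m[X11→φ1] = [1, 2, 2, 4]
r4 m[X12→φ1] = [7, 4, 2, 4]
r4 m[X12→φ2] = [3, 5, 2, 1]
r5 m[φ0→X1] = [8, 4, 7, 4]
r5 m[φ0→X11] = [1, 2, 2, 4]
r5 m[φ1→X11] = [4, 6, 4, 4]
r5 m[φ1→X12] = [4, 6, 3, 2]
r5 m[φ2→X6] = [6, 4, 4, 8]
r5 m[φ2→X12] = [7, 4, 2, 4]
r5 m[φ3→X6] = [0, 2, 0, 4]
r5 m[φ3→X14] = [4, 8, 6, 6]
r5 m[φ4→X1] = [2, 5, 1, 1]
r5 m[X1→φ0] = [2, 5, 1, 1]
r5 m[X1→φ4] = [4, 2, 3, 1]
r5 m[X6→φ2] = [0, 2, 0, 4]
r5 m[X6→φ3] = [6, 4, 4, 5]
r5 m[X14→φ3] = [0, 0, 0, 0]
r5 m[X11→φ0] = [4, 6, 4, 4]
r5 m[X11→φ1] = [1, 2, 2, 4]
r5 m[X12→φ1] = [7, 4, 2, 4]
r5 m[X12→φ2] = [3, 5, 2, 1]
r6 m[φ0→X1] = [8, 4, 7, 4]
r6 m[φ0→X11] = [1, 2, 2, 4]
r6 m[φ1→X11] = [4, 6, 4, 4]
r6 m[φ1→X12] = [4, 6, 3, 2]
r6 m[φ2→X6] = [6, 4, 4, 8]
r6 m[φ2→X12] = [7, 4, 2, 4]
r6 m[φ3→X6] = [0, 2, 0, 4]
r6 m[φ3→X14] = [4, 8, 6, 6]
r6 m[φ4→X1] = [2, 5, 1, 1]
r6 m[X1→φ0] = [2, 5, 1, 1]
r6 m[X1→φ4] = [8, 4, 7, 4]
r6 m[X6→φ2] = [0, 2, 0, 4]
r6 m[X6→φ3] = [6, 4, 4, 8]
r6 m[X14→φ3] = [0, 0, 0, 0]
r6 m[X11→φ0] = [4, 6, 4, 4]
r6 m[X11→φ1] = [1, 2, 2, 4]
r6 m[X12→φ1] = [7, 4, 2, 4]
r6 m[X12→φ2] = [4, 6, 3, 2]
r7 m[φ0→X1] = [8, 4, 7, 4]
r7 m[φ0→X11] = [1, 2, 2, 4]
r7 m[φ1→X11] = [4, 6, 4, 4]
r7 m[φ1→X12] = [4, 6, 3, 2]
r7 m[φ2→X6] = [7, 5, 5, 9]
r7 m[φ2→X12] = [7, 4, 2, 4]
r7 m[φ3→X6] = [0, 2, 0, 4]
r7 m[φ3→X14] = [4, 8, 6, 6]
r7 m[φ4→X1] = [2, 5, 1, 1]
r7 m[X1→φ0] = [2, 5, 1, 1]
r7 m[X1→φ4] = [8, 4, 7, 4]
r7 m[X6→φ2] = [0, 2, 0, 4]
r7 m[X6→φ3] = [6, 4, 4, 8]
r7 m[X14→φ3] = [0, 0, 0, 0]
r7 m[X11→φ0] = [4, 6, 4, 4]
r7 m[X11→φ1] = [1, 2, 2, 4]
r7 m[X12→φ1] = [7, 4, 2, 4]
r7 m[X12→φ2] = [4, 6, 3, 2]
r8 m[φ0→X1] = [8, 4, 7, 4]
r8 m[φ0→X11] = [1, 2, 2, 4]
r8 m[φ1→X11] = [4, 6, 4, 4]
r8 m[φ1→X12] = [4, 6, 3, 2]
r8 m[φ2→X6] = [7, 5, 5, 9]
r8 m[φ2→X12] = [7, 4, 2, 4]
r8 m[φ3→X6] = [0, 2, 0, 4]
r8 m[φ3→X14] = [4, 8, 6, 6]
r8 m[φ4→X1] = [2, 5, 1, 1]
r8 m[X1→φ0] = [2, 5, 1, 1]
r8 m[X1→φ4] = [8, 4, 7, 4]
r8 m[X6→φ2] = [0, 2, 0, 4]
r8 m[X6→φ3] = [7, 5, 5, 9]
r8 m[X14→φ3] = [0, 0, 0, 0]
r8 m[X11→φ0] = [4, 6, 4, 4]
r8 m[X11→φ1] = [1, 2, 2, 4]
r8 m[X12→φ1] = [7, 4, 2, 4]
r8 m[X12→φ2] = [4, 6, 3, 2]
r9 m[φ0→X1] = [8, 4, 7, 4]
r9 m[φ0→X11] = [1, 2, 2, 4]
r9 m[φ1→X11] = [4, 6, 4, 4]
r9 m[φ1→X12] = [4, 6, 3, 2]
r9 m[φ2→X6] = [7, 5, 5, 9]
r9 m[φ2→X12] = [7, 4, 2, 4]
r9 m[φ3→X6] = [0, 2, 0, 4]
r9 m[φ3→X14] = [5, 9, 7, 7]
r9 m[φ4→X1] = [2, 5, 1, 1]
r9 m[X1→φ0] = [2, 5, 1, 1]
r9 m[X1→φ4] = [8, 4, 7, 4]
r9 m[X6→φ2] = [0, 2, 0, 4]
r9 m[X6→φ3] = [7, 5, 5, 9]
r9 m[X14→φ3] = [0, 0, 0, 0]
r9 m[X11→φ0] = [4, 6, 4, 4]
r9 m[X11→φ1] = [1, 2, 2, 4]
r9 m[X12→φ1] = [7, 4, 2, 4]
r9 m[X12→φ2] = [4, 6, 3, 2]
r10 m[φ0→X1] = [8, 4, 7, 4]
r10 m[φ0→X11] = [1, 2, 2, 4]
r10 m[φ1→X11] = [4, 6, 4, 4]
r10 m[φ1→X12] = [4, 6, 3, 2]
r10 m[φ2→X6] = [7, 5, 5, 9]
r10 m[φ2→X12] = [7, 4, 2, 4]
r10 m[φ3→X6] = [0, 2, 0, 4]
r10 m[φ3→X14] = [5, 9, 7, 7]
r10 m[φ4→X1] = [2, 5, 1, 1]
r10 m[X1→φ0] = [2, 5, 1, 1]
r10 m[X1→φ4] = [8, 4, 7, 4]
r10 m[X6→φ2] = [0, 2, 0, 4]
r10 m[X6→φ3] = [7, 5, 5, 9]
r10 m[X14→φ3] = [0, 0, 0, 0]
r10 m[X11→φ0] = [4, 6, 4, 4]
r10 m[X11→φ1] = [1, 2, 2, 4]
r10 m[X12→φ1] = [7, 4, 2, 4]
r10 m[X12→φ2] = [4, 6, 3, 2]
fixed point reached at round 10
b[X1] = ⊗ incoming = [10, 9, 8, 5]

b[X1] = [10, 9, 8, 5]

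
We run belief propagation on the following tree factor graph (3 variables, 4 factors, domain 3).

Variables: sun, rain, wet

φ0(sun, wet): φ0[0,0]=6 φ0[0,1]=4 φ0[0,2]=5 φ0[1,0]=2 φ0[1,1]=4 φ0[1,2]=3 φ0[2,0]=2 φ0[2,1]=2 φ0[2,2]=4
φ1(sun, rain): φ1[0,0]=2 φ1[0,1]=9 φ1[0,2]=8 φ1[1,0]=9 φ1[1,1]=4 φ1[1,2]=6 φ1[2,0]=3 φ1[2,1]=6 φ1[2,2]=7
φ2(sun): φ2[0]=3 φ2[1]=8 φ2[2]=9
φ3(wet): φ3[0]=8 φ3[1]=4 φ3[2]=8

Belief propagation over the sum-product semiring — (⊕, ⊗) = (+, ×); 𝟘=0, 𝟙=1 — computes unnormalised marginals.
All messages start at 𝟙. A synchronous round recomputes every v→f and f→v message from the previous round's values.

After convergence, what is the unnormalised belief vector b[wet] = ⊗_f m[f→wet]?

b[wet] = [7472, 4496, 10536]

init: all messages = 𝟙 over 3 values
r1 m[φ0→sun] = [15, 9, 8]
r1 m[φ0→wet] = [10, 10, 12]
r1 m[φ1→sun] = [19, 19, 16]
r1 m[φ1→rain] = [14, 19, 21]
r1 m[φ2→sun] = [3, 8, 9]
r1 m[φ3→wet] = [8, 4, 8]
r1 m[sun→φ0] = [1, 1, 1]
r1 m[sun→φ1] = [1, 1, 1]
r1 m[sun→φ2] = [1, 1, 1]
r1 m[rain→φ1] = [1, 1, 1]
r1 m[wet→φ0] = [1, 1, 1]
r1 m[wet→φ3] = [1, 1, 1]
r2 m[φ0→sun] = [15, 9, 8]
r2 m[φ0→wet] = [10, 10, 12]
r2 m[φ1→sun] = [19, 19, 16]
r2 m[φ1→rain] = [14, 19, 21]
r2 m[φ2→sun] = [3, 8, 9]
r2 m[φ3→wet] = [8, 4, 8]
r2 m[sun→φ0] = [57, 152, 144]
r2 m[sun→φ1] = [45, 72, 72]
r2 m[sun→φ2] = [285, 171, 128]
r2 m[rain→φ1] = [1, 1, 1]
r2 m[wet→φ0] = [8, 4, 8]
r2 m[wet→φ3] = [10, 10, 12]
r3 m[φ0→sun] = [104, 56, 56]
r3 m[φ0→wet] = [934, 1124, 1317]
r3 m[φ1→sun] = [19, 19, 16]
r3 m[φ1→rain] = [954, 1125, 1296]
r3 m[φ2→sun] = [3, 8, 9]
r3 m[φ3→wet] = [8, 4, 8]
r3 m[sun→φ0] = [57, 152, 144]
r3 m[sun→φ1] = [45, 72, 72]
r3 m[sun→φ2] = [285, 171, 128]
r3 m[rain→φ1] = [1, 1, 1]
r3 m[wet→φ0] = [8, 4, 8]
r3 m[wet→φ3] = [10, 10, 12]
r4 m[φ0→sun] = [104, 56, 56]
r4 m[φ0→wet] = [934, 1124, 1317]
r4 m[φ1→sun] = [19, 19, 16]
r4 m[φ1→rain] = [954, 1125, 1296]
r4 m[φ2→sun] = [3, 8, 9]
r4 m[φ3→wet] = [8, 4, 8]
r4 m[sun→φ0] = [57, 152, 144]
r4 m[sun→φ1] = [312, 448, 504]
r4 m[sun→φ2] = [1976, 1064, 896]
r4 m[rain→φ1] = [1, 1, 1]
r4 m[wet→φ0] = [8, 4, 8]
r4 m[wet→φ3] = [934, 1124, 1317]
r5 m[φ0→sun] = [104, 56, 56]
r5 m[φ0→wet] = [934, 1124, 1317]
r5 m[φ1→sun] = [19, 19, 16]
r5 m[φ1→rain] = [6168, 7624, 8712]
r5 m[φ2→sun] = [3, 8, 9]
r5 m[φ3→wet] = [8, 4, 8]
r5 m[sun→φ0] = [57, 152, 144]
r5 m[sun→φ1] = [312, 448, 504]
r5 m[sun→φ2] = [1976, 1064, 896]
r5 m[rain→φ1] = [1, 1, 1]
r5 m[wet→φ0] = [8, 4, 8]
r5 m[wet→φ3] = [934, 1124, 1317]
r6 m[φ0→sun] = [104, 56, 56]
r6 m[φ0→wet] = [934, 1124, 1317]
r6 m[φ1→sun] = [19, 19, 16]
r6 m[φ1→rain] = [6168, 7624, 8712]
r6 m[φ2→sun] = [3, 8, 9]
r6 m[φ3→wet] = [8, 4, 8]
r6 m[sun→φ0] = [57, 152, 144]
r6 m[sun→φ1] = [312, 448, 504]
r6 m[sun→φ2] = [1976, 1064, 896]
r6 m[rain→φ1] = [1, 1, 1]
r6 m[wet→φ0] = [8, 4, 8]
r6 m[wet→φ3] = [934, 1124, 1317]
fixed point reached at round 6
b[wet] = ⊗ incoming = [7472, 4496, 10536]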